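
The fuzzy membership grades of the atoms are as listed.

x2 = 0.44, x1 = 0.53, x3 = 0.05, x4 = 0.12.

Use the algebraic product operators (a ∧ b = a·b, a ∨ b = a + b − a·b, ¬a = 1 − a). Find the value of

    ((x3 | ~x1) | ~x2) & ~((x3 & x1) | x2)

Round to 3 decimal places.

~x1 = 1 − 0.5300 = 0.4700
x3 | ~x1 = a + b − a·b on (0.0500, 0.4700) = 0.4965
~x2 = 1 − 0.4400 = 0.5600
(x3 | ~x1) | ~x2 = a + b − a·b on (0.4965, 0.5600) = 0.7785
x3 & x1 = a·b on (0.0500, 0.5300) = 0.0265
(x3 & x1) | x2 = a + b − a·b on (0.0265, 0.4400) = 0.4548
~((x3 & x1) | x2) = 1 − 0.4548 = 0.5452
((x3 | ~x1) | ~x2) & ~((x3 & x1) | x2) = a·b on (0.7785, 0.5452) = 0.4244

0.424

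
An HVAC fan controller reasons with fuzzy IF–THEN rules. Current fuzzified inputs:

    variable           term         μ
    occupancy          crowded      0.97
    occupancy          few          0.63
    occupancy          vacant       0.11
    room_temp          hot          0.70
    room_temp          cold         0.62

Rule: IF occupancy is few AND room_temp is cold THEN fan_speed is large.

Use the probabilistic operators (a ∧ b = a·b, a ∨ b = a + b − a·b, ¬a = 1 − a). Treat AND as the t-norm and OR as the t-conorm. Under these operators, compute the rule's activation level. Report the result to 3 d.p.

firing strength: few=0.63, cold=0.62; AND[a·b] → w = 0.3906

0.391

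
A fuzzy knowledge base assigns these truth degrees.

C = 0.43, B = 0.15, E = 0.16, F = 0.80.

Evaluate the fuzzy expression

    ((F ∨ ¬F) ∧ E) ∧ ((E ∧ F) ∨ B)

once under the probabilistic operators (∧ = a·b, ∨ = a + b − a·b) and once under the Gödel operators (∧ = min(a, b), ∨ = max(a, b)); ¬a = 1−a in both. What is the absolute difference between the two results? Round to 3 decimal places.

0.125

Under probabilistic:
  ¬F = 1 − 0.8000 = 0.2000
  F ∨ ¬F = a + b − a·b on (0.8000, 0.2000) = 0.8400
  (F ∨ ¬F) ∧ E = a·b on (0.8400, 0.1600) = 0.1344
  E ∧ F = a·b on (0.1600, 0.8000) = 0.1280
  (E ∧ F) ∨ B = a + b − a·b on (0.1280, 0.1500) = 0.2588
  ((F ∨ ¬F) ∧ E) ∧ ((E ∧ F) ∨ B) = a·b on (0.1344, 0.2588) = 0.0348
  → value = 0.0348
Under Gödel:
  ¬F = 1 − 0.80 = 0.20
  F ∨ ¬F = max(a, b) on (0.80, 0.20) = 0.80
  (F ∨ ¬F) ∧ E = min(a, b) on (0.80, 0.16) = 0.16
  E ∧ F = min(a, b) on (0.16, 0.80) = 0.16
  (E ∧ F) ∨ B = max(a, b) on (0.16, 0.15) = 0.16
  ((F ∨ ¬F) ∧ E) ∧ ((E ∧ F) ∨ B) = min(a, b) on (0.16, 0.16) = 0.16
  → value = 0.1600
|0.0348 − 0.1600| = 0.125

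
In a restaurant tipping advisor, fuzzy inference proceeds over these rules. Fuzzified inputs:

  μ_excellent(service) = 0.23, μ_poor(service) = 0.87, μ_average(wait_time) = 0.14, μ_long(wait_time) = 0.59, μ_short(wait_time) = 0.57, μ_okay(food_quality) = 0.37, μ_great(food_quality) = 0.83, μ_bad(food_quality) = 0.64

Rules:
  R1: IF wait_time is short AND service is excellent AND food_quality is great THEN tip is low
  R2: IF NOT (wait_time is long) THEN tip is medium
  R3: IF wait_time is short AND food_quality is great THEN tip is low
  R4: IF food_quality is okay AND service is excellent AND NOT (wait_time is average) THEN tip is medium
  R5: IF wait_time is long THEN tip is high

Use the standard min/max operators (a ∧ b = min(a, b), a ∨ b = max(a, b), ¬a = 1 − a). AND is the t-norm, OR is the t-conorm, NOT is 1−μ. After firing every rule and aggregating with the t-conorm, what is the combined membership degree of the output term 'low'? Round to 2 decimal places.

0.57

R1: short=0.57, excellent=0.23, great=0.83; AND[min(a, b)] → w = 0.23
R2: ¬long=1−0.59=0.41 → w = 0.41
R3: short=0.57, great=0.83; AND[min(a, b)] → w = 0.57
R4: okay=0.37, excellent=0.23, ¬average=1−0.14=0.86; AND[min(a, b)] → w = 0.23
R5: long=0.59 → w = 0.59
Rules with consequent 'low': {R1, R3} → strengths 0.23, 0.57
Aggregate via t-conorm [max(a, b)]: 0.57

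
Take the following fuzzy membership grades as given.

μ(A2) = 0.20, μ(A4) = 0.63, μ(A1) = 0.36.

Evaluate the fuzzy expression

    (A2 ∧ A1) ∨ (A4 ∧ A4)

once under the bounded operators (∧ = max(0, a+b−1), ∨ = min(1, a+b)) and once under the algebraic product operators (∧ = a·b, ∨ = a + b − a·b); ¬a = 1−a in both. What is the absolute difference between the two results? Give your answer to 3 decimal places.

Under bounded:
  A2 ∧ A1 = max(0, a+b−1) on (0.20, 0.36) = 0.00
  A4 ∧ A4 = max(0, a+b−1) on (0.63, 0.63) = 0.26
  (A2 ∧ A1) ∨ (A4 ∧ A4) = min(1, a+b) on (0.00, 0.26) = 0.26
  → value = 0.2600
Under algebraic product:
  A2 ∧ A1 = a·b on (0.2000, 0.3600) = 0.0720
  A4 ∧ A4 = a·b on (0.6300, 0.6300) = 0.3969
  (A2 ∧ A1) ∨ (A4 ∧ A4) = a + b − a·b on (0.0720, 0.3969) = 0.4403
  → value = 0.4403
|0.2600 − 0.4403| = 0.180

0.180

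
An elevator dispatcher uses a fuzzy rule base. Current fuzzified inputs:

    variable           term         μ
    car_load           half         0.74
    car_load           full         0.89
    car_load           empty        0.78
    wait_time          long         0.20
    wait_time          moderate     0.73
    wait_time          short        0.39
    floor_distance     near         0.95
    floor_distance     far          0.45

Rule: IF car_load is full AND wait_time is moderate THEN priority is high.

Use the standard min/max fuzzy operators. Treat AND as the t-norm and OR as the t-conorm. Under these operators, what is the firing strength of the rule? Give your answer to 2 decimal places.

0.73

firing strength: full=0.89, moderate=0.73; AND[min(a, b)] → w = 0.73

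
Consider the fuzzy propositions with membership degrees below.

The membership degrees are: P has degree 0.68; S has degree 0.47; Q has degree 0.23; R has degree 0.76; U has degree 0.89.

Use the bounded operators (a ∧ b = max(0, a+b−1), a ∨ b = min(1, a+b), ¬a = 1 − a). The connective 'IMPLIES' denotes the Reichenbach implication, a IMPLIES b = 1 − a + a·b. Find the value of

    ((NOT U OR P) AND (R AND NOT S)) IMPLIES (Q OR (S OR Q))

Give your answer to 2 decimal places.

NOT U = 1 − 0.89 = 0.11
NOT U OR P = min(1, a+b) on (0.11, 0.68) = 0.79
NOT S = 1 − 0.47 = 0.53
R AND NOT S = max(0, a+b−1) on (0.76, 0.53) = 0.29
(NOT U OR P) AND (R AND NOT S) = max(0, a+b−1) on (0.79, 0.29) = 0.08
S OR Q = min(1, a+b) on (0.47, 0.23) = 0.70
Q OR (S OR Q) = min(1, a+b) on (0.23, 0.70) = 0.93
((NOT U OR P) AND (R AND NOT S)) IMPLIES (Q OR (S OR Q))  [Reichenbach: 1 − a + a·b] with a=0.08, b=0.93 → 0.99

0.99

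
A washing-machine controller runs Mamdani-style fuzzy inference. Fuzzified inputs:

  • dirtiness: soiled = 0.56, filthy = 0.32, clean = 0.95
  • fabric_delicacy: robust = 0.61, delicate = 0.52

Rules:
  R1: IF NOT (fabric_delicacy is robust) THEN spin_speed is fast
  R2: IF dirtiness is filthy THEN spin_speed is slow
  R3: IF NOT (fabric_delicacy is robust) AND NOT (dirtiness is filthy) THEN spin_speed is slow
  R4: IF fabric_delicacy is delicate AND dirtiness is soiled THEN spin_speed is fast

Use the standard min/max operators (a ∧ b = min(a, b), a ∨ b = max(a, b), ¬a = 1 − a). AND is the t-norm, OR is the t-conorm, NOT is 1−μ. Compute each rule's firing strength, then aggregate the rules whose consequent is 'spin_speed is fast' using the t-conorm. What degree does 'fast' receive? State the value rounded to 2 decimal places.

0.52

R1: ¬robust=1−0.61=0.39 → w = 0.39
R2: filthy=0.32 → w = 0.32
R3: ¬robust=1−0.61=0.39, ¬filthy=1−0.32=0.68; AND[min(a, b)] → w = 0.39
R4: delicate=0.52, soiled=0.56; AND[min(a, b)] → w = 0.52
Rules with consequent 'fast': {R1, R4} → strengths 0.39, 0.52
Aggregate via t-conorm [max(a, b)]: 0.52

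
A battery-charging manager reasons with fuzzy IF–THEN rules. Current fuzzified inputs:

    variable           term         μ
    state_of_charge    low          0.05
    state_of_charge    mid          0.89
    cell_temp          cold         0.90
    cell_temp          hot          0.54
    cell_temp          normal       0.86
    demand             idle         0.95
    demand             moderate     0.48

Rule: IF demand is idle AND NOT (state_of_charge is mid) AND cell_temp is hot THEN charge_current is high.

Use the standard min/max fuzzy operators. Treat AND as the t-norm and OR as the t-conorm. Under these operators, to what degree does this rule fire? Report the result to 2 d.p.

firing strength: idle=0.95, ¬mid=1−0.89=0.11, hot=0.54; AND[min(a, b)] → w = 0.11

0.11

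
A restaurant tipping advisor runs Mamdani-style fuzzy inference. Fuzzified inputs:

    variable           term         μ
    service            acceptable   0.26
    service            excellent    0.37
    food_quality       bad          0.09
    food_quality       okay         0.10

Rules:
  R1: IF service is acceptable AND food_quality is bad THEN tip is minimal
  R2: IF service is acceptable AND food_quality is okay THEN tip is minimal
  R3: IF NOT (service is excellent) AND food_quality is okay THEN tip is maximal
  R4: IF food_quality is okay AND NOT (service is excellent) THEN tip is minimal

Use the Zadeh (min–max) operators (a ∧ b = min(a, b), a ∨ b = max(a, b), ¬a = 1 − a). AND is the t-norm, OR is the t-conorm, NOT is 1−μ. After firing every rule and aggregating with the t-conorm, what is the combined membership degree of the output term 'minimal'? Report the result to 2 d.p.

R1: acceptable=0.26, bad=0.09; AND[min(a, b)] → w = 0.09
R2: acceptable=0.26, okay=0.10; AND[min(a, b)] → w = 0.10
R3: ¬excellent=1−0.37=0.63, okay=0.10; AND[min(a, b)] → w = 0.10
R4: okay=0.10, ¬excellent=1−0.37=0.63; AND[min(a, b)] → w = 0.10
Rules with consequent 'minimal': {R1, R2, R4} → strengths 0.09, 0.10, 0.10
Aggregate via t-conorm [max(a, b)]: 0.10

0.10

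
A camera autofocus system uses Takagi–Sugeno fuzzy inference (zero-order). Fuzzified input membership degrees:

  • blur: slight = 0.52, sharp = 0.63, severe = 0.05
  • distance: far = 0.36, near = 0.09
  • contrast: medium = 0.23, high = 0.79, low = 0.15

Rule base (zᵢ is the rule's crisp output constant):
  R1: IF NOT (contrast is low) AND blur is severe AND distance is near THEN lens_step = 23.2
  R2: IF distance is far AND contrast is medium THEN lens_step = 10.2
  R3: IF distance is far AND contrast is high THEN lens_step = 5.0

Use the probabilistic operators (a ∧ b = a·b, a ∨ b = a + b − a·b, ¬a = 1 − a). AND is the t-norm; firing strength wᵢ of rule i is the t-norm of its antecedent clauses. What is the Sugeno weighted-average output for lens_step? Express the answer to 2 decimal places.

R1 (z=23.2): ¬low=1−0.15=0.85, severe=0.05, near=0.09; AND[a·b] → w = 0.0038
R2 (z=10.2): far=0.36, medium=0.23; AND[a·b] → w = 0.0828
R3 (z=5.0): far=0.36, high=0.79; AND[a·b] → w = 0.2844
Weighted average = (0.0038·23.2 + 0.0828·10.2 + 0.2844·5.0) / (0.0038 + 0.0828 + 0.2844)
  = 2.3553 / 0.3710 = 6.35

6.35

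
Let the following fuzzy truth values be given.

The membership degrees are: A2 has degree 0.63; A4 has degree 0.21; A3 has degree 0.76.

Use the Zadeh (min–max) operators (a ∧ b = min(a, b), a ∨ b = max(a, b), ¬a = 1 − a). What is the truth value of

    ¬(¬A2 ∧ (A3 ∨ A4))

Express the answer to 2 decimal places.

0.63

¬A2 = 1 − 0.63 = 0.37
A3 ∨ A4 = max(a, b) on (0.76, 0.21) = 0.76
¬A2 ∧ (A3 ∨ A4) = min(a, b) on (0.37, 0.76) = 0.37
¬(¬A2 ∧ (A3 ∨ A4)) = 1 − 0.37 = 0.63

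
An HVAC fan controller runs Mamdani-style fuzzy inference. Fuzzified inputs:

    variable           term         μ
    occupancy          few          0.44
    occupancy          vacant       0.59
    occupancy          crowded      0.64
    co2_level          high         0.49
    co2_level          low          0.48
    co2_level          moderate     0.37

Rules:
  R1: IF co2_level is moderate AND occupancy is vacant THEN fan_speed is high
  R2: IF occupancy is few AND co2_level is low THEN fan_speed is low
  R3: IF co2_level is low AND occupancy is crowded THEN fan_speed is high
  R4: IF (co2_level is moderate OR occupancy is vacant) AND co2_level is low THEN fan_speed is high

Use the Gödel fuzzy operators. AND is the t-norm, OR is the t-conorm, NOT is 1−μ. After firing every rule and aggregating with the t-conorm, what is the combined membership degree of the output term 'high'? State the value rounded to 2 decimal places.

R1: moderate=0.37, vacant=0.59; AND[min(a, b)] → w = 0.37
R2: few=0.44, low=0.48; AND[min(a, b)] → w = 0.44
R3: low=0.48, crowded=0.64; AND[min(a, b)] → w = 0.48
R4: (moderate=0.37 OR vacant=0.59) = 0.59; AND[min(a, b)] with low=0.48 → w = 0.48
Rules with consequent 'high': {R1, R3, R4} → strengths 0.37, 0.48, 0.48
Aggregate via t-conorm [max(a, b)]: 0.48

0.48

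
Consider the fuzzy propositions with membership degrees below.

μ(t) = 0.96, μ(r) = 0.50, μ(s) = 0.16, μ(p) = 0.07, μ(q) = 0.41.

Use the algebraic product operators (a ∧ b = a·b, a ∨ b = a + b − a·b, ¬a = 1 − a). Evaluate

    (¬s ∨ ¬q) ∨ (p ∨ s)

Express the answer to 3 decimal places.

¬s = 1 − 0.1600 = 0.8400
¬q = 1 − 0.4100 = 0.5900
¬s ∨ ¬q = a + b − a·b on (0.8400, 0.5900) = 0.9344
p ∨ s = a + b − a·b on (0.0700, 0.1600) = 0.2188
(¬s ∨ ¬q) ∨ (p ∨ s) = a + b − a·b on (0.9344, 0.2188) = 0.9488

0.949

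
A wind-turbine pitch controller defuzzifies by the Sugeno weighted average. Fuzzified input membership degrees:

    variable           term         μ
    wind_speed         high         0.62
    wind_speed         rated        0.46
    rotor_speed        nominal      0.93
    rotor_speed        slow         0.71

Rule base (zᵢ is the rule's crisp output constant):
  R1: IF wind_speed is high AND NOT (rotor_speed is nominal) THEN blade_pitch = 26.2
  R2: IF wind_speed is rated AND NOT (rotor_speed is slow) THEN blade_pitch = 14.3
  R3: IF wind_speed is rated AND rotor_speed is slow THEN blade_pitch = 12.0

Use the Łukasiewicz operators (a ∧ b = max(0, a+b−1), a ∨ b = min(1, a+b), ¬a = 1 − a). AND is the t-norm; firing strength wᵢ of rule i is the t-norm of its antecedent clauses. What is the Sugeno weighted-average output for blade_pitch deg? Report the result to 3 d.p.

12.000

R1 (z=26.2): high=0.62, ¬nominal=1−0.93=0.07; AND[max(0, a+b−1)] → w = 0.00
R2 (z=14.3): rated=0.46, ¬slow=1−0.71=0.29; AND[max(0, a+b−1)] → w = 0.00
R3 (z=12.0): rated=0.46, slow=0.71; AND[max(0, a+b−1)] → w = 0.17
Weighted average = (0.00·26.2 + 0.00·14.3 + 0.17·12.0) / (0.00 + 0.00 + 0.17)
  = 2.0400 / 0.1700 = 12.000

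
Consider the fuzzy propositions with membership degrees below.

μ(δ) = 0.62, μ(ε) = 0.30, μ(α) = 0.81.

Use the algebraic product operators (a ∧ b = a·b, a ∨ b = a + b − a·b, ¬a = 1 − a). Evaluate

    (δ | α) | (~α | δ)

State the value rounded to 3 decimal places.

δ | α = a + b − a·b on (0.6200, 0.8100) = 0.9278
~α = 1 − 0.8100 = 0.1900
~α | δ = a + b − a·b on (0.1900, 0.6200) = 0.6922
(δ | α) | (~α | δ) = a + b − a·b on (0.9278, 0.6922) = 0.9778

0.978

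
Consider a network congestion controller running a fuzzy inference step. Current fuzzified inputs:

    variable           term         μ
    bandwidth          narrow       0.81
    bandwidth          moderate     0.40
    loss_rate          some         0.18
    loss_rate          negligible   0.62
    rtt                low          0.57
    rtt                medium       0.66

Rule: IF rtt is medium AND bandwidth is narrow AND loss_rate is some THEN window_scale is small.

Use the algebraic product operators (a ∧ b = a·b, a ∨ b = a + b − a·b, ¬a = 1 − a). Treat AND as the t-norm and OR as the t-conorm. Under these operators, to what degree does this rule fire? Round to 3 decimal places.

0.096

firing strength: medium=0.66, narrow=0.81, some=0.18; AND[a·b] → w = 0.0962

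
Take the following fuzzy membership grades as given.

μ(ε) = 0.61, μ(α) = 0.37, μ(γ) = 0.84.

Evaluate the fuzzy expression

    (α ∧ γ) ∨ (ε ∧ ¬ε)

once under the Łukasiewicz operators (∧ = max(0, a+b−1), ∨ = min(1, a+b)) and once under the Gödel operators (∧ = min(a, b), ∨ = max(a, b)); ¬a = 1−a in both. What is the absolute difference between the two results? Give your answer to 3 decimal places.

Under Łukasiewicz:
  α ∧ γ = max(0, a+b−1) on (0.37, 0.84) = 0.21
  ¬ε = 1 − 0.61 = 0.39
  ε ∧ ¬ε = max(0, a+b−1) on (0.61, 0.39) = 0.00
  (α ∧ γ) ∨ (ε ∧ ¬ε) = min(1, a+b) on (0.21, 0.00) = 0.21
  → value = 0.2100
Under Gödel:
  α ∧ γ = min(a, b) on (0.37, 0.84) = 0.37
  ¬ε = 1 − 0.61 = 0.39
  ε ∧ ¬ε = min(a, b) on (0.61, 0.39) = 0.39
  (α ∧ γ) ∨ (ε ∧ ¬ε) = max(a, b) on (0.37, 0.39) = 0.39
  → value = 0.3900
|0.2100 − 0.3900| = 0.180

0.180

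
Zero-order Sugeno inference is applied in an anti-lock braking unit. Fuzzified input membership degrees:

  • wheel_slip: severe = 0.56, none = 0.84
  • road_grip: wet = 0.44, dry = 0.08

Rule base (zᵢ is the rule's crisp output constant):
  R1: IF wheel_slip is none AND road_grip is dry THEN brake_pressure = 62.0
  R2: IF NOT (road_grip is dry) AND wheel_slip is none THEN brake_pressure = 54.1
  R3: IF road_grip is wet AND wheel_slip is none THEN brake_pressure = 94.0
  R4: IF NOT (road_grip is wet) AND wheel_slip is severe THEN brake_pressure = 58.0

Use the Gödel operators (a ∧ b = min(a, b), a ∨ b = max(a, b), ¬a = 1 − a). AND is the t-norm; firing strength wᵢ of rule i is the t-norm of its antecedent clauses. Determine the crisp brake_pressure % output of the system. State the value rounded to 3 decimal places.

R1 (z=62.0): none=0.84, dry=0.08; AND[min(a, b)] → w = 0.08
R2 (z=54.1): ¬dry=1−0.08=0.92, none=0.84; AND[min(a, b)] → w = 0.84
R3 (z=94.0): wet=0.44, none=0.84; AND[min(a, b)] → w = 0.44
R4 (z=58.0): ¬wet=1−0.44=0.56, severe=0.56; AND[min(a, b)] → w = 0.56
Weighted average = (0.08·62.0 + 0.84·54.1 + 0.44·94.0 + 0.56·58.0) / (0.08 + 0.84 + 0.44 + 0.56)
  = 124.2440 / 1.9200 = 64.710

64.710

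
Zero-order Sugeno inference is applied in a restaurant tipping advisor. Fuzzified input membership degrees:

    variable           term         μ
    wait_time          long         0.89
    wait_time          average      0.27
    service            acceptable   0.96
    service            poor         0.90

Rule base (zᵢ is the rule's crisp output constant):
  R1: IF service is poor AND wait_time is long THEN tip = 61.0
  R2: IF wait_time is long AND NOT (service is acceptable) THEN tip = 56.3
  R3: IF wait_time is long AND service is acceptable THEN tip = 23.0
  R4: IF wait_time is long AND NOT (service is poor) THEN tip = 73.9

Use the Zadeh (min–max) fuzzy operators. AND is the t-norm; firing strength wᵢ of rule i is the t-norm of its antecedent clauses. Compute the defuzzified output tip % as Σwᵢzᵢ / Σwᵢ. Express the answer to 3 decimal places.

R1 (z=61.0): poor=0.90, long=0.89; AND[min(a, b)] → w = 0.89
R2 (z=56.3): long=0.89, ¬acceptable=1−0.96=0.04; AND[min(a, b)] → w = 0.04
R3 (z=23.0): long=0.89, acceptable=0.96; AND[min(a, b)] → w = 0.89
R4 (z=73.9): long=0.89, ¬poor=1−0.90=0.10; AND[min(a, b)] → w = 0.10
Weighted average = (0.89·61.0 + 0.04·56.3 + 0.89·23.0 + 0.10·73.9) / (0.89 + 0.04 + 0.89 + 0.10)
  = 84.4020 / 1.9200 = 43.959

43.959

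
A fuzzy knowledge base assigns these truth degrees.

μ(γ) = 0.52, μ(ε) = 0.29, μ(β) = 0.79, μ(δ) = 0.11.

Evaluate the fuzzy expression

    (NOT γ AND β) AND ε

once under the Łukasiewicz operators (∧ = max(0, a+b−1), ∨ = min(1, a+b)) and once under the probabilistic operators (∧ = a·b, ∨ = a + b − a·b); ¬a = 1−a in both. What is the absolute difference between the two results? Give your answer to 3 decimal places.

0.110

Under Łukasiewicz:
  NOT γ = 1 − 0.52 = 0.48
  NOT γ AND β = max(0, a+b−1) on (0.48, 0.79) = 0.27
  (NOT γ AND β) AND ε = max(0, a+b−1) on (0.27, 0.29) = 0.00
  → value = 0.0000
Under probabilistic:
  NOT γ = 1 − 0.5200 = 0.4800
  NOT γ AND β = a·b on (0.4800, 0.7900) = 0.3792
  (NOT γ AND β) AND ε = a·b on (0.3792, 0.2900) = 0.1100
  → value = 0.1100
|0.0000 − 0.1100| = 0.110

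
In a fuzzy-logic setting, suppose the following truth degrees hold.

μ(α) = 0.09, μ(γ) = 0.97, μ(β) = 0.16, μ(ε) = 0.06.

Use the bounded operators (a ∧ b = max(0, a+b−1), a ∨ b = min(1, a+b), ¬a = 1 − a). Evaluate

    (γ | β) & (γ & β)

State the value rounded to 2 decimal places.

0.13

γ | β = min(1, a+b) on (0.97, 0.16) = 1.00
γ & β = max(0, a+b−1) on (0.97, 0.16) = 0.13
(γ | β) & (γ & β) = max(0, a+b−1) on (1.00, 0.13) = 0.13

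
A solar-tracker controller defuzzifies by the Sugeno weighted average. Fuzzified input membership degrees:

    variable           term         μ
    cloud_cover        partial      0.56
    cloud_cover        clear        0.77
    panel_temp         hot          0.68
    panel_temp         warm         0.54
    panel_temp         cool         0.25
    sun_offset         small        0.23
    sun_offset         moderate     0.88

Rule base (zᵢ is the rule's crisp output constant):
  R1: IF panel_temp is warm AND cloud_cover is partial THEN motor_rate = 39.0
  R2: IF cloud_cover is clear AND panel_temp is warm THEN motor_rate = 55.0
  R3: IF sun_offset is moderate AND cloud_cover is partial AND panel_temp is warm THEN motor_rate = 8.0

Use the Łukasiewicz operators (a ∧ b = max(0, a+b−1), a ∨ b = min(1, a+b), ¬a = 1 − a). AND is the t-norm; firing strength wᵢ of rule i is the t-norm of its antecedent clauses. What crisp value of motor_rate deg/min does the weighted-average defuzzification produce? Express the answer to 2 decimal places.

51.10

R1 (z=39.0): warm=0.54, partial=0.56; AND[max(0, a+b−1)] → w = 0.10
R2 (z=55.0): clear=0.77, warm=0.54; AND[max(0, a+b−1)] → w = 0.31
R3 (z=8.0): moderate=0.88, partial=0.56, warm=0.54; AND[max(0, a+b−1)] → w = 0.00
Weighted average = (0.10·39.0 + 0.31·55.0 + 0.00·8.0) / (0.10 + 0.31 + 0.00)
  = 20.9500 / 0.4100 = 51.10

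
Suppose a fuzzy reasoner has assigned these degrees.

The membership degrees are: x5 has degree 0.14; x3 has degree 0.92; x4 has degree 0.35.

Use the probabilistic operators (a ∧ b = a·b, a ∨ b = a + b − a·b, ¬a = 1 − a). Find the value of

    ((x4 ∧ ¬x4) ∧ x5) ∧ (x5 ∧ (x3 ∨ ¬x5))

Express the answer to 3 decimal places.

¬x4 = 1 − 0.3500 = 0.6500
x4 ∧ ¬x4 = a·b on (0.3500, 0.6500) = 0.2275
(x4 ∧ ¬x4) ∧ x5 = a·b on (0.2275, 0.1400) = 0.0319
¬x5 = 1 − 0.1400 = 0.8600
x3 ∨ ¬x5 = a + b − a·b on (0.9200, 0.8600) = 0.9888
x5 ∧ (x3 ∨ ¬x5) = a·b on (0.1400, 0.9888) = 0.1384
((x4 ∧ ¬x4) ∧ x5) ∧ (x5 ∧ (x3 ∨ ¬x5)) = a·b on (0.0319, 0.1384) = 0.0044

0.004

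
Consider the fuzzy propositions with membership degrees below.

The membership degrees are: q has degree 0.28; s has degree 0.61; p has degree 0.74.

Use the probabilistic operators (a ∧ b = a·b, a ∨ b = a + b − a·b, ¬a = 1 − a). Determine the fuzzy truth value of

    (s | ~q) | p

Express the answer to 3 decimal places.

~q = 1 − 0.2800 = 0.7200
s | ~q = a + b − a·b on (0.6100, 0.7200) = 0.8908
(s | ~q) | p = a + b − a·b on (0.8908, 0.7400) = 0.9716

0.972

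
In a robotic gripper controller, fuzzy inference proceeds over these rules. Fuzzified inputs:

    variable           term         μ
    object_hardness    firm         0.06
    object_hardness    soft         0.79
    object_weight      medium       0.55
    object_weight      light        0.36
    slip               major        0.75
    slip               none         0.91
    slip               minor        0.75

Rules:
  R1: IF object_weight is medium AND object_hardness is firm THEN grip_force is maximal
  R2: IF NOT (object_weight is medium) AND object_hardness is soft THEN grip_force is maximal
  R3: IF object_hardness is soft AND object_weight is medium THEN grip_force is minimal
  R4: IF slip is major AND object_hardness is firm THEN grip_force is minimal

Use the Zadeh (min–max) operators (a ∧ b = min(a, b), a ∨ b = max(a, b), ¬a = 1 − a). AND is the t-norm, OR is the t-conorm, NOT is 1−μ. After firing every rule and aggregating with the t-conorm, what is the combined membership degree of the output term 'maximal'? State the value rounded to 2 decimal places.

R1: medium=0.55, firm=0.06; AND[min(a, b)] → w = 0.06
R2: ¬medium=1−0.55=0.45, soft=0.79; AND[min(a, b)] → w = 0.45
R3: soft=0.79, medium=0.55; AND[min(a, b)] → w = 0.55
R4: major=0.75, firm=0.06; AND[min(a, b)] → w = 0.06
Rules with consequent 'maximal': {R1, R2} → strengths 0.06, 0.45
Aggregate via t-conorm [max(a, b)]: 0.45

0.45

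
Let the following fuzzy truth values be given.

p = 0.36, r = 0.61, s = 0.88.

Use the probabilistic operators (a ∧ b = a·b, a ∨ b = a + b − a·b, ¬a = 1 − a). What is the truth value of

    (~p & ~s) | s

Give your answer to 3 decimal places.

0.889

~p = 1 − 0.3600 = 0.6400
~s = 1 − 0.8800 = 0.1200
~p & ~s = a·b on (0.6400, 0.1200) = 0.0768
(~p & ~s) | s = a + b − a·b on (0.0768, 0.8800) = 0.8892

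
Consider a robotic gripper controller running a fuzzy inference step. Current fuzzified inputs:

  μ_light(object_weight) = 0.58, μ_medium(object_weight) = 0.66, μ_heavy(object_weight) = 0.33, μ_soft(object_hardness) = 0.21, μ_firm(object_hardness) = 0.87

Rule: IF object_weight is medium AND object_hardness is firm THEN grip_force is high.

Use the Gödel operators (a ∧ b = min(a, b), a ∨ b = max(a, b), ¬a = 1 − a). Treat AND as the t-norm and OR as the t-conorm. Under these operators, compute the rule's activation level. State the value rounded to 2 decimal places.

0.66

firing strength: medium=0.66, firm=0.87; AND[min(a, b)] → w = 0.66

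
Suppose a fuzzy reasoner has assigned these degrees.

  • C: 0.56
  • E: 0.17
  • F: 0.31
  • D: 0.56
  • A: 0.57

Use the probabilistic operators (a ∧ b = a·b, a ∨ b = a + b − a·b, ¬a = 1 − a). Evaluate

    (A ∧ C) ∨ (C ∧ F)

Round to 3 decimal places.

0.437

A ∧ C = a·b on (0.5700, 0.5600) = 0.3192
C ∧ F = a·b on (0.5600, 0.3100) = 0.1736
(A ∧ C) ∨ (C ∧ F) = a + b − a·b on (0.3192, 0.1736) = 0.4374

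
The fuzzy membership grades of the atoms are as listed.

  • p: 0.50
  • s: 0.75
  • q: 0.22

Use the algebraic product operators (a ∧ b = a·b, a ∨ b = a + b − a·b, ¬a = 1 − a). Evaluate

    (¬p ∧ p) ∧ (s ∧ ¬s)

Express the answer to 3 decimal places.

0.047

¬p = 1 − 0.5000 = 0.5000
¬p ∧ p = a·b on (0.5000, 0.5000) = 0.2500
¬s = 1 − 0.7500 = 0.2500
s ∧ ¬s = a·b on (0.7500, 0.2500) = 0.1875
(¬p ∧ p) ∧ (s ∧ ¬s) = a·b on (0.2500, 0.1875) = 0.0469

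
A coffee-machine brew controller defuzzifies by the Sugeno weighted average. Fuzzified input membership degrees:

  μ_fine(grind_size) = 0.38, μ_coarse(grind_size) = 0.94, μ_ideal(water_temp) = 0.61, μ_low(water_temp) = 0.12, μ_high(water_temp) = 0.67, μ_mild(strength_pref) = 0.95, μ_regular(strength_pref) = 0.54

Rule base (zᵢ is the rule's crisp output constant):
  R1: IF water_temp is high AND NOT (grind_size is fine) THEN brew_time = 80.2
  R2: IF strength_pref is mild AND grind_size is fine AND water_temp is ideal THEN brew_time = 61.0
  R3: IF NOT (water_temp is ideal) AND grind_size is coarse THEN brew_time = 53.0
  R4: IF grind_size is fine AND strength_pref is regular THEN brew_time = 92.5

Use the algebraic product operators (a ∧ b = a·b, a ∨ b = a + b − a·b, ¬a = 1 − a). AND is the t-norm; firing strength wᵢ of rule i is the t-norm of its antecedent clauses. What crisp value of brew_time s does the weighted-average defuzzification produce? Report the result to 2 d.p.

R1 (z=80.2): high=0.67, ¬fine=1−0.38=0.62; AND[a·b] → w = 0.4154
R2 (z=61.0): mild=0.95, fine=0.38, ideal=0.61; AND[a·b] → w = 0.2202
R3 (z=53.0): ¬ideal=1−0.61=0.39, coarse=0.94; AND[a·b] → w = 0.3666
R4 (z=92.5): fine=0.38, regular=0.54; AND[a·b] → w = 0.2052
Weighted average = (0.4154·80.2 + 0.2202·61.0 + 0.3666·53.0 + 0.2052·92.5) / (0.4154 + 0.2202 + 0.3666 + 0.2052)
  = 85.1587 / 1.2074 = 70.53

70.53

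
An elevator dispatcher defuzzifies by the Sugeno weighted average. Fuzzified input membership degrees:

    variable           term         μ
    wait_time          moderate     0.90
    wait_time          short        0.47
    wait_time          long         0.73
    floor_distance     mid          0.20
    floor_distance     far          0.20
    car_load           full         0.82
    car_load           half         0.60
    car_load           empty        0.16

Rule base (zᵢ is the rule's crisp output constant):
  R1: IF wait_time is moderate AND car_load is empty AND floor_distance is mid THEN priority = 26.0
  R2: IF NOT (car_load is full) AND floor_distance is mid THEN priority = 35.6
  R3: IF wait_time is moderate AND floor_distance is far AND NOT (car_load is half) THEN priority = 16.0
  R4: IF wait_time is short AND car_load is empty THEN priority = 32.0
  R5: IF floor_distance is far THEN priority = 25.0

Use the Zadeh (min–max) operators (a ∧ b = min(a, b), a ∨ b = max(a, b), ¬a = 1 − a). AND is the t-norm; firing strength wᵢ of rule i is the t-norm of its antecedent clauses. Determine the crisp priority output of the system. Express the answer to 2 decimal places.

26.54

R1 (z=26.0): moderate=0.90, empty=0.16, mid=0.20; AND[min(a, b)] → w = 0.16
R2 (z=35.6): ¬full=1−0.82=0.18, mid=0.20; AND[min(a, b)] → w = 0.18
R3 (z=16.0): moderate=0.90, far=0.20, ¬half=1−0.60=0.40; AND[min(a, b)] → w = 0.20
R4 (z=32.0): short=0.47, empty=0.16; AND[min(a, b)] → w = 0.16
R5 (z=25.0): far=0.20 → w = 0.20
Weighted average = (0.16·26.0 + 0.18·35.6 + 0.20·16.0 + 0.16·32.0 + 0.20·25.0) / (0.16 + 0.18 + 0.20 + 0.16 + 0.20)
  = 23.8880 / 0.9000 = 26.54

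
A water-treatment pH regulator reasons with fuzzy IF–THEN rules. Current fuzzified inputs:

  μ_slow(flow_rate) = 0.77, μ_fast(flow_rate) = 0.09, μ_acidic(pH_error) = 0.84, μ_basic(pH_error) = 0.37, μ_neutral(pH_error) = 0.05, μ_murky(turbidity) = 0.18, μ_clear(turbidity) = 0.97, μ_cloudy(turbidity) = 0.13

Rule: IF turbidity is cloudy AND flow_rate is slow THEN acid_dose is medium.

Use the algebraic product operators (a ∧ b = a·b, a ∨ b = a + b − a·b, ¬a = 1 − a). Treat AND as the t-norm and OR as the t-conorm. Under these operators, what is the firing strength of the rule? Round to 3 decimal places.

firing strength: cloudy=0.13, slow=0.77; AND[a·b] → w = 0.1001

0.100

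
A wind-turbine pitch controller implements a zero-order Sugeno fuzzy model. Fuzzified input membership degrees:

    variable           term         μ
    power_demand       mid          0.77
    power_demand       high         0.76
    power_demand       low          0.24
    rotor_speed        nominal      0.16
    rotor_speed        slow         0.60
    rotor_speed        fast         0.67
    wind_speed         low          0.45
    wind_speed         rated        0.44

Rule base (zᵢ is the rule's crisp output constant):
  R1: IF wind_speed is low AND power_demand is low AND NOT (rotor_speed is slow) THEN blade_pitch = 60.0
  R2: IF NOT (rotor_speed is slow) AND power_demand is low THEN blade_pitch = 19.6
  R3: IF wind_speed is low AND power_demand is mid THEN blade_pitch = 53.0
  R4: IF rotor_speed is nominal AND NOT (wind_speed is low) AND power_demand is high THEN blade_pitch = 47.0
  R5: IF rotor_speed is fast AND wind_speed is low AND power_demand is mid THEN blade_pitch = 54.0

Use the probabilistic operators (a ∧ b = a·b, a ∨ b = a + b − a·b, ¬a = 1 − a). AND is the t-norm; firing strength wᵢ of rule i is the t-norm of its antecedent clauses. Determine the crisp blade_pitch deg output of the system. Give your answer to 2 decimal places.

R1 (z=60.0): low=0.45, low=0.24, ¬slow=1−0.60=0.40; AND[a·b] → w = 0.0432
R2 (z=19.6): ¬slow=1−0.60=0.40, low=0.24; AND[a·b] → w = 0.0960
R3 (z=53.0): low=0.45, mid=0.77; AND[a·b] → w = 0.3465
R4 (z=47.0): nominal=0.16, ¬low=1−0.45=0.55, high=0.76; AND[a·b] → w = 0.0669
R5 (z=54.0): fast=0.67, low=0.45, mid=0.77; AND[a·b] → w = 0.2322
Weighted average = (0.0432·60.0 + 0.0960·19.6 + 0.3465·53.0 + 0.0669·47.0 + 0.2322·54.0) / (0.0432 + 0.0960 + 0.3465 + 0.0669 + 0.2322)
  = 38.5178 / 0.7847 = 49.08

49.08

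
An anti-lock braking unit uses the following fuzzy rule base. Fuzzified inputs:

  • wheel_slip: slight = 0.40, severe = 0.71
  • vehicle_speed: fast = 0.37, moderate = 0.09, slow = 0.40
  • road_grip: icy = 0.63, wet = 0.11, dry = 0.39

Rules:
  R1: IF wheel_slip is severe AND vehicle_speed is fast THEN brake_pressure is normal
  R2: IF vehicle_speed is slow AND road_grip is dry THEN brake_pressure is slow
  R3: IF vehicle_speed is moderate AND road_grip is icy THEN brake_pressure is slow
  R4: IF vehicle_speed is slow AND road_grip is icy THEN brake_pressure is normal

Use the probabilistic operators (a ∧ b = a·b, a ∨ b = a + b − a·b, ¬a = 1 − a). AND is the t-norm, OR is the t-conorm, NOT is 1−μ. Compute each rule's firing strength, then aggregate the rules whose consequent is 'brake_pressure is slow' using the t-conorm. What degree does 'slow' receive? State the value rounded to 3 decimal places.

R1: severe=0.71, fast=0.37; AND[a·b] → w = 0.2627
R2: slow=0.40, dry=0.39; AND[a·b] → w = 0.1560
R3: moderate=0.09, icy=0.63; AND[a·b] → w = 0.0567
R4: slow=0.40, icy=0.63; AND[a·b] → w = 0.2520
Rules with consequent 'slow': {R2, R3} → strengths 0.1560, 0.0567
Aggregate via t-conorm [a + b − a·b]: 0.2039

0.204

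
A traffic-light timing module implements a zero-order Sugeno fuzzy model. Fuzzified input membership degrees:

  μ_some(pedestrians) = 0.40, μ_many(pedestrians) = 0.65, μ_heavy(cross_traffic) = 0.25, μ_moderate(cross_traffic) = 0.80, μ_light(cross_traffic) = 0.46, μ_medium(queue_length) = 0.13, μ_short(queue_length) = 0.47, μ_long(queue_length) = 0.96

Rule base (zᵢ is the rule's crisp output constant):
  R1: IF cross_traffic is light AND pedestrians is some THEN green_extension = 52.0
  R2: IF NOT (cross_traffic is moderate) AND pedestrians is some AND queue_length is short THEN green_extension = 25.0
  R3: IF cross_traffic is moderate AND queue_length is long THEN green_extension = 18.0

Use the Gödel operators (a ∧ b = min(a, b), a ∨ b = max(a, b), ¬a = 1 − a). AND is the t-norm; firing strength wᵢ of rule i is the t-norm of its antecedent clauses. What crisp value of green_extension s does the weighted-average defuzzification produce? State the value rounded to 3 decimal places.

R1 (z=52.0): light=0.46, some=0.40; AND[min(a, b)] → w = 0.40
R2 (z=25.0): ¬moderate=1−0.80=0.20, some=0.40, short=0.47; AND[min(a, b)] → w = 0.20
R3 (z=18.0): moderate=0.80, long=0.96; AND[min(a, b)] → w = 0.80
Weighted average = (0.40·52.0 + 0.20·25.0 + 0.80·18.0) / (0.40 + 0.20 + 0.80)
  = 40.2000 / 1.4000 = 28.714

28.714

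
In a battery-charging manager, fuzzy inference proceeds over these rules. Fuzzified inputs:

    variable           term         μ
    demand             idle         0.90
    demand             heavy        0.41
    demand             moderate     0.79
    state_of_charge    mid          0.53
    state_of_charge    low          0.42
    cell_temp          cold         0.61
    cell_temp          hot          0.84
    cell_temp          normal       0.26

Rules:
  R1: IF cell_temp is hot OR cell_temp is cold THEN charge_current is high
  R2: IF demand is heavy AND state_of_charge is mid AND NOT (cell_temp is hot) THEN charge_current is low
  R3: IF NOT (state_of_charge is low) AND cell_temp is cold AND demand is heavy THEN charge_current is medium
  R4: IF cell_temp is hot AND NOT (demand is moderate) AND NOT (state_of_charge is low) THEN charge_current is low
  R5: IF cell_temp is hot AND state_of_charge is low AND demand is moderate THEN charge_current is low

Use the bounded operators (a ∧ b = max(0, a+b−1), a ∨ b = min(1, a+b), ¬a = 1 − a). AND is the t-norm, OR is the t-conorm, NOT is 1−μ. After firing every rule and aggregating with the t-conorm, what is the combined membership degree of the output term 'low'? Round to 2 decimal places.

0.05

R1: hot=0.84, cold=0.61; OR[min(1, a+b)] → w = 1.00
R2: heavy=0.41, mid=0.53, ¬hot=1−0.84=0.16; AND[max(0, a+b−1)] → w = 0.00
R3: ¬low=1−0.42=0.58, cold=0.61, heavy=0.41; AND[max(0, a+b−1)] → w = 0.00
R4: hot=0.84, ¬moderate=1−0.79=0.21, ¬low=1−0.42=0.58; AND[max(0, a+b−1)] → w = 0.00
R5: hot=0.84, low=0.42, moderate=0.79; AND[max(0, a+b−1)] → w = 0.05
Rules with consequent 'low': {R2, R4, R5} → strengths 0.00, 0.00, 0.05
Aggregate via t-conorm [min(1, a+b)]: 0.05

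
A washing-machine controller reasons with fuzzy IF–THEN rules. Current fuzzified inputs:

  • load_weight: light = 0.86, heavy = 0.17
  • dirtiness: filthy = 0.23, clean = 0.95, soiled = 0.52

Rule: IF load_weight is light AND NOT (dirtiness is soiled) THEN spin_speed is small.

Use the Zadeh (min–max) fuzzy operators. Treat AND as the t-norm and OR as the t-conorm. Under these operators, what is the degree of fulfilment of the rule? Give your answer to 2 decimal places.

firing strength: light=0.86, ¬soiled=1−0.52=0.48; AND[min(a, b)] → w = 0.48

0.48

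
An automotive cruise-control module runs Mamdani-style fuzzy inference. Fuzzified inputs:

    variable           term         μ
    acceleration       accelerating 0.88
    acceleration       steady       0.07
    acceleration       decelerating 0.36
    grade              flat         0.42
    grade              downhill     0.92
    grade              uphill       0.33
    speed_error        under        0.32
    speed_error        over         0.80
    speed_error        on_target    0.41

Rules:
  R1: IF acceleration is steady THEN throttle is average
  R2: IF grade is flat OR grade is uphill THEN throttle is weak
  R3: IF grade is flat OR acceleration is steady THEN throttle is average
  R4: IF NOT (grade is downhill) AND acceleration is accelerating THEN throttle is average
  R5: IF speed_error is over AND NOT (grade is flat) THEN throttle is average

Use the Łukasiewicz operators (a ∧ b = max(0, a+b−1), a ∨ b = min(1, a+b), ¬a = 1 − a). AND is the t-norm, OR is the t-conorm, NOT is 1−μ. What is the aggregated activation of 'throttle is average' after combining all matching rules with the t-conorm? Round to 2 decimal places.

R1: steady=0.07 → w = 0.07
R2: flat=0.42, uphill=0.33; OR[min(1, a+b)] → w = 0.75
R3: flat=0.42, steady=0.07; OR[min(1, a+b)] → w = 0.49
R4: ¬downhill=1−0.92=0.08, accelerating=0.88; AND[max(0, a+b−1)] → w = 0.00
R5: over=0.80, ¬flat=1−0.42=0.58; AND[max(0, a+b−1)] → w = 0.38
Rules with consequent 'average': {R1, R3, R4, R5} → strengths 0.07, 0.49, 0.00, 0.38
Aggregate via t-conorm [min(1, a+b)]: 0.94

0.94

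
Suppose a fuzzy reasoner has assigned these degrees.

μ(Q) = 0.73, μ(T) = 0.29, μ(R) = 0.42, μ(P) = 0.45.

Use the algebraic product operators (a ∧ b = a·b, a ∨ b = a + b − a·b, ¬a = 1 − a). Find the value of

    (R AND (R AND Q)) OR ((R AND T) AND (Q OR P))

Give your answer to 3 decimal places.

0.219

R AND Q = a·b on (0.4200, 0.7300) = 0.3066
R AND (R AND Q) = a·b on (0.4200, 0.3066) = 0.1288
R AND T = a·b on (0.4200, 0.2900) = 0.1218
Q OR P = a + b − a·b on (0.7300, 0.4500) = 0.8515
(R AND T) AND (Q OR P) = a·b on (0.1218, 0.8515) = 0.1037
(R AND (R AND Q)) OR ((R AND T) AND (Q OR P)) = a + b − a·b on (0.1288, 0.1037) = 0.2191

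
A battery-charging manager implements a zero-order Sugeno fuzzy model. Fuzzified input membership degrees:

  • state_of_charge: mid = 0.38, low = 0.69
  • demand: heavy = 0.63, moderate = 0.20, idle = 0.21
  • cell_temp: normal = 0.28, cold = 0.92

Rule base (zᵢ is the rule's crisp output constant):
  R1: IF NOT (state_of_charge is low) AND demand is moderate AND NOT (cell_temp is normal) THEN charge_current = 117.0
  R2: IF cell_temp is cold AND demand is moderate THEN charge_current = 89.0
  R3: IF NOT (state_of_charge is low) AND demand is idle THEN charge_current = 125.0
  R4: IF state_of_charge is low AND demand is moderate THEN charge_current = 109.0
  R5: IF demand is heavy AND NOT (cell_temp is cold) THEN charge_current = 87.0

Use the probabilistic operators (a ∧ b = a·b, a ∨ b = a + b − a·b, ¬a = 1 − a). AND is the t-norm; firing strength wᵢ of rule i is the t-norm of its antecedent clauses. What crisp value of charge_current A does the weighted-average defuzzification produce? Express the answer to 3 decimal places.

R1 (z=117.0): ¬low=1−0.69=0.31, moderate=0.20, ¬normal=1−0.28=0.72; AND[a·b] → w = 0.0446
R2 (z=89.0): cold=0.92, moderate=0.20; AND[a·b] → w = 0.1840
R3 (z=125.0): ¬low=1−0.69=0.31, idle=0.21; AND[a·b] → w = 0.0651
R4 (z=109.0): low=0.69, moderate=0.20; AND[a·b] → w = 0.1380
R5 (z=87.0): heavy=0.63, ¬cold=1−0.92=0.08; AND[a·b] → w = 0.0504
Weighted average = (0.0446·117.0 + 0.1840·89.0 + 0.0651·125.0 + 0.1380·109.0 + 0.0504·87.0) / (0.0446 + 0.1840 + 0.0651 + 0.1380 + 0.0504)
  = 49.1632 / 0.4821 = 101.969

101.969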